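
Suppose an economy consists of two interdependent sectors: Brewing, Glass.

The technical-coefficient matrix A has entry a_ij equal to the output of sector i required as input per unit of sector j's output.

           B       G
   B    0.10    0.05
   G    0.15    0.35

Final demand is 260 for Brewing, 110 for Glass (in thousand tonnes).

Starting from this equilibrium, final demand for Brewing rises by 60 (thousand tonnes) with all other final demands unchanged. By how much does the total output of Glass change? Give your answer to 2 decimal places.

I − A =
  [   0.90    -0.05]
  [  -0.15     0.65]
det(I−A) = (0.90)(0.65) − (-0.05)(-0.15) = 0.5775
adj(I−A) = [[0.65, 0.05], [0.15, 0.90]]
(I − A)⁻¹ = adj(I−A) / det(I−A) ≈
  [   1.1255     0.0866]
  [   0.2597     1.5584]
Δx = (I − A)⁻¹ Δd with Δd having +60 in the Brewing component and 0 elsewhere.
So Δx_G = L_GB · (+60), where L_GB = adj(I−A)_GB / det(I−A) = 0.15 / 0.5775.
Δx_G = 0.15 × (+60) / 0.5775 = 9.00 / 0.5775 ≈ 15.58.

Δx_G = 15.58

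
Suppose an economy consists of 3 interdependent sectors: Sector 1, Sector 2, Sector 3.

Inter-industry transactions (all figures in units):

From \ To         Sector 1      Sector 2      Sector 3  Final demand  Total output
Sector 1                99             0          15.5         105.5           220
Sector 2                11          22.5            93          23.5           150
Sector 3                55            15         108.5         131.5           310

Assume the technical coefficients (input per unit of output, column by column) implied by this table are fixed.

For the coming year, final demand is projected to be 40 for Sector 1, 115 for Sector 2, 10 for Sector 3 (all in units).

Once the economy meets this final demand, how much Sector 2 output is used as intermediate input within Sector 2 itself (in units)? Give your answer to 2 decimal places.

z_22 = 24.76

Technical coefficients a_ij = z_ij / X_j:
  a_11 = 99/220 = 0.45, a_21 = 11/220 = 0.05, a_31 = 55/220 = 0.25
  a_12 = 0/150 = 0.00, a_22 = 22.5/150 = 0.15, a_32 = 15/150 = 0.10
  a_13 = 15.5/310 = 0.05, a_23 = 93/310 = 0.30, a_33 = 108.5/310 = 0.35
I − A =
  [   0.55     0.00    -0.05]
  [  -0.05     0.85    -0.30]
  [  -0.25    -0.10     0.65]
Cofactors of I−A, C_ij = (−1)^(i+j)·(minor ij) (rows/columns in the sector order above):
  C_11 = (0.85)(0.65) − (-0.30)(-0.10) = 0.5225
  C_12 = −[(-0.05)(0.65) − (-0.30)(-0.25)] = 0.1075
  C_13 = (-0.05)(-0.10) − (0.85)(-0.25) = 0.2175
  C_21 = −[(0.00)(0.65) − (-0.05)(-0.10)] = 0.0050
  C_22 = (0.55)(0.65) − (-0.05)(-0.25) = 0.3450
  C_23 = −[(0.55)(-0.10) − (0.00)(-0.25)] = 0.0550
  C_31 = (0.00)(-0.30) − (-0.05)(0.85) = 0.0425
  C_32 = −[(0.55)(-0.30) − (-0.05)(-0.05)] = 0.1675
  C_33 = (0.55)(0.85) − (0.00)(-0.05) = 0.4675
det(I−A) = Σ_j (I−A)_1j·C_1j = (0.55)(0.5225) + (0.00)(0.1075) + (-0.05)(0.2175) = 0.2765
adj(I−A) = Cᵀ =
  [ 0.5225   0.0050   0.0425]
  [ 0.1075   0.3450   0.1675]
  [ 0.2175   0.0550   0.4675]
(I − A)⁻¹ = adj(I−A) / det(I−A) ≈
  [   1.8897     0.0181     0.1537]
  [   0.3888     1.2477     0.6058]
  [   0.7866     0.1989     1.6908]
First solve x = (I − A)⁻¹ d = adj(I−A)·d / det(I−A); in particular x_2 = (0.1075·40 + 0.3450·115 + 0.1675·10) / 0.2765 = 45.65 / 0.2765 ≈ 165.0995.
Intermediate flow from 2 to 2: z_22 = a_22 · x_2 = 0.15 × 45.65 / 0.2765 = 6.8475 / 0.2765 ≈ 24.76.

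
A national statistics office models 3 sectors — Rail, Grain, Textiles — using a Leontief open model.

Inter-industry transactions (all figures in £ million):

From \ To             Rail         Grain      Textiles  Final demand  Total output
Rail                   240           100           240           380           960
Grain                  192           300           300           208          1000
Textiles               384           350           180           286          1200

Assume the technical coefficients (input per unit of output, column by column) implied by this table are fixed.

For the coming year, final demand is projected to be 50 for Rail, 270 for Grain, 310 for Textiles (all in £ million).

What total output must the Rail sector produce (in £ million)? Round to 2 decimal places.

Technical coefficients a_ij = z_ij / X_j:
  a_RR = 240/960 = 0.25, a_GR = 192/960 = 0.20, a_TR = 384/960 = 0.40
  a_RG = 100/1000 = 0.10, a_GG = 300/1000 = 0.30, a_TG = 350/1000 = 0.35
  a_RT = 240/1200 = 0.20, a_GT = 300/1200 = 0.25, a_TT = 180/1200 = 0.15
I − A =
  [   0.75    -0.10    -0.20]
  [  -0.20     0.70    -0.25]
  [  -0.40    -0.35     0.85]
Cofactors of I−A, C_ij = (−1)^(i+j)·(minor ij) (rows/columns in the sector order above):
  C_11 = (0.70)(0.85) − (-0.25)(-0.35) = 0.5075
  C_12 = −[(-0.20)(0.85) − (-0.25)(-0.40)] = 0.2700
  C_13 = (-0.20)(-0.35) − (0.70)(-0.40) = 0.3500
  C_21 = −[(-0.10)(0.85) − (-0.20)(-0.35)] = 0.1550
  C_22 = (0.75)(0.85) − (-0.20)(-0.40) = 0.5575
  C_23 = −[(0.75)(-0.35) − (-0.10)(-0.40)] = 0.3025
  C_31 = (-0.10)(-0.25) − (-0.20)(0.70) = 0.1650
  C_32 = −[(0.75)(-0.25) − (-0.20)(-0.20)] = 0.2275
  C_33 = (0.75)(0.70) − (-0.10)(-0.20) = 0.5050
det(I−A) = Σ_j (I−A)_1j·C_1j = (0.75)(0.5075) + (-0.10)(0.2700) + (-0.20)(0.3500) = 0.283625
adj(I−A) = Cᵀ =
  [ 0.5075   0.1550   0.1650]
  [ 0.2700   0.5575   0.2275]
  [ 0.3500   0.3025   0.5050]
(I − A)⁻¹ = adj(I−A) / det(I−A) ≈
  [   1.7893     0.5465     0.5818]
  [   0.9520     1.9656     0.8021]
  [   1.2340     1.0665     1.7805]
x = (I − A)⁻¹ d = adj(I−A)·d / det(I−A), with det(I−A) = 0.283625:
  x_R = (0.5075·50 + 0.1550·270 + 0.1650·310) / 0.283625 = 118.375 / 0.283625 ≈ 417.36
  x_G = (0.2700·50 + 0.5575·270 + 0.2275·310) / 0.283625 = 234.55 / 0.283625 ≈ 826.97
  x_T = (0.3500·50 + 0.3025·270 + 0.5050·310) / 0.283625 = 255.725 / 0.283625 ≈ 901.63

x_R = 417.36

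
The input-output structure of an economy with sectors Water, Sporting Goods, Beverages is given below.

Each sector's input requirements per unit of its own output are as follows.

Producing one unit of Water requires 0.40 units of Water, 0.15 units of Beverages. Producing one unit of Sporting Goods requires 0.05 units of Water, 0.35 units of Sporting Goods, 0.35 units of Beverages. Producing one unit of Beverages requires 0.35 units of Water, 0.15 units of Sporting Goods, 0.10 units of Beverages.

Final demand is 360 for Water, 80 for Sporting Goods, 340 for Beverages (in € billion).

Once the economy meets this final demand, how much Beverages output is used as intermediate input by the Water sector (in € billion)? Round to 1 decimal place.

z_BW = 150.4

I − A =
  [   0.60    -0.05    -0.35]
  [   0.00     0.65    -0.15]
  [  -0.15    -0.35     0.90]
Cofactors of I−A, C_ij = (−1)^(i+j)·(minor ij) (rows/columns in the sector order above):
  C_11 = (0.65)(0.90) − (-0.15)(-0.35) = 0.5325
  C_12 = −[(0.00)(0.90) − (-0.15)(-0.15)] = 0.0225
  C_13 = (0.00)(-0.35) − (0.65)(-0.15) = 0.0975
  C_21 = −[(-0.05)(0.90) − (-0.35)(-0.35)] = 0.1675
  C_22 = (0.60)(0.90) − (-0.35)(-0.15) = 0.4875
  C_23 = −[(0.60)(-0.35) − (-0.05)(-0.15)] = 0.2175
  C_31 = (-0.05)(-0.15) − (-0.35)(0.65) = 0.2350
  C_32 = −[(0.60)(-0.15) − (-0.35)(0.00)] = 0.0900
  C_33 = (0.60)(0.65) − (-0.05)(0.00) = 0.3900
det(I−A) = Σ_j (I−A)_1j·C_1j = (0.60)(0.5325) + (-0.05)(0.0225) + (-0.35)(0.0975) = 0.28425
adj(I−A) = Cᵀ =
  [ 0.5325   0.1675   0.2350]
  [ 0.0225   0.4875   0.0900]
  [ 0.0975   0.2175   0.3900]
(I − A)⁻¹ = adj(I−A) / det(I−A) ≈
  [   1.8734     0.5893     0.8267]
  [   0.0792     1.7150     0.3166]
  [   0.3430     0.7652     1.3720]
First solve x = (I − A)⁻¹ d = adj(I−A)·d / det(I−A); in particular x_W = (0.5325·360 + 0.1675·80 + 0.2350·340) / 0.28425 = 285.00 / 0.28425 ≈ 1002.639.
Intermediate flow from B to W: z_BW = a_BW · x_W = 0.15 × 285.00 / 0.28425 = 42.75 / 0.28425 ≈ 150.4.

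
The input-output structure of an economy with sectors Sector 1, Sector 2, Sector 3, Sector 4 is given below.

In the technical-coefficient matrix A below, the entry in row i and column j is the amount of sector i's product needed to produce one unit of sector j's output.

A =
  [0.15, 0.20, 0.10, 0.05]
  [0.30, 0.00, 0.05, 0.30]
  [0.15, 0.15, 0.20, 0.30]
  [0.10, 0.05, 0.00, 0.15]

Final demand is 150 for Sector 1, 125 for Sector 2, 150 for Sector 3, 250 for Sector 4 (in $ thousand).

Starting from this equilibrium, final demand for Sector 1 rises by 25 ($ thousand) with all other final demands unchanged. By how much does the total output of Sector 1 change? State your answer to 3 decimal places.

I − A =
  [   0.85    -0.20    -0.10    -0.05]
  [  -0.30     1.00    -0.05    -0.30]
  [  -0.15    -0.15     0.80    -0.30]
  [  -0.10    -0.05     0.00     0.85]
Compute the cofactors C_ij = (−1)^(i+j)·(3×3 minor ij) of I−A; the adjugate is their transpose:
adj(I−A) = Cᵀ =
  [ 0.660875   0.152250   0.092125   0.125125]
  [ 0.235875   0.558250   0.064375   0.233625]
  [ 0.202500   0.152250   0.647000   0.294000]
  [ 0.091625   0.050750   0.014625   0.604625]
det(I−A) = Σ_j (I−A)_1j·C_1j = (0.85)(0.660875) + (-0.20)(0.235875) + (-0.10)(0.202500) + (-0.05)(0.091625) = 0.4897375
(I − A)⁻¹ = adj(I−A) / det(I−A) ≈
  [   1.3494     0.3109     0.1881     0.2555]
  [   0.4816     1.1399     0.1314     0.4770]
  [   0.4135     0.3109     1.3211     0.6003]
  [   0.1871     0.1036     0.0299     1.2346]
Δx = (I − A)⁻¹ Δd with Δd having +25 in the Sector 1 component and 0 elsewhere.
So Δx_1 = L_11 · (+25), where L_11 = adj(I−A)_11 / det(I−A) = 0.660875 / 0.4897375.
Δx_1 = 0.660875 × (+25) / 0.4897375 = 16.521875 / 0.4897375 ≈ 33.736.

Δx_1 = 33.736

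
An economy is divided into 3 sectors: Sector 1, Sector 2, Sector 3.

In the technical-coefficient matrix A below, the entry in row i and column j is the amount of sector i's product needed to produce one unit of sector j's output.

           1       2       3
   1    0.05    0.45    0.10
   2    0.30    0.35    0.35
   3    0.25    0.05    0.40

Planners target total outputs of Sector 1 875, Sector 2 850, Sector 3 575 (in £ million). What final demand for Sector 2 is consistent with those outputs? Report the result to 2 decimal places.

I − A =
  [   0.95    -0.45    -0.10]
  [  -0.30     0.65    -0.35]
  [  -0.25    -0.05     0.60]
d = (I − A) x:
  d_1 = (+0.95)·875 + (-0.45)·850 + (-0.10)·575 = 391.25
  d_2 = (-0.30)·875 + (+0.65)·850 + (-0.35)·575 = 88.75
  d_3 = (-0.25)·875 + (-0.05)·850 + (+0.60)·575 = 83.75

d_2 = 88.75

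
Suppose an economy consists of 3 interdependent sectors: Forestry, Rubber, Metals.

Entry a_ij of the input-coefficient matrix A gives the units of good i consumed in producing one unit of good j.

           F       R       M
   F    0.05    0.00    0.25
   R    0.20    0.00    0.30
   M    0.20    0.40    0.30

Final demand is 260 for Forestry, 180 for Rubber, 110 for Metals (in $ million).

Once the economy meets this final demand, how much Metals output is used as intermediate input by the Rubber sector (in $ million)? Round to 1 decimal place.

I − A =
  [   0.95     0.00    -0.25]
  [  -0.20     1.00    -0.30]
  [  -0.20    -0.40     0.70]
Cofactors of I−A, C_ij = (−1)^(i+j)·(minor ij) (rows/columns in the sector order above):
  C_11 = (1.00)(0.70) − (-0.30)(-0.40) = 0.5800
  C_12 = −[(-0.20)(0.70) − (-0.30)(-0.20)] = 0.2000
  C_13 = (-0.20)(-0.40) − (1.00)(-0.20) = 0.2800
  C_21 = −[(0.00)(0.70) − (-0.25)(-0.40)] = 0.1000
  C_22 = (0.95)(0.70) − (-0.25)(-0.20) = 0.6150
  C_23 = −[(0.95)(-0.40) − (0.00)(-0.20)] = 0.3800
  C_31 = (0.00)(-0.30) − (-0.25)(1.00) = 0.2500
  C_32 = −[(0.95)(-0.30) − (-0.25)(-0.20)] = 0.3350
  C_33 = (0.95)(1.00) − (0.00)(-0.20) = 0.9500
det(I−A) = Σ_j (I−A)_1j·C_1j = (0.95)(0.5800) + (0.00)(0.2000) + (-0.25)(0.2800) = 0.4810
adj(I−A) = Cᵀ =
  [ 0.5800   0.1000   0.2500]
  [ 0.2000   0.6150   0.3350]
  [ 0.2800   0.3800   0.9500]
(I − A)⁻¹ = adj(I−A) / det(I−A) ≈
  [   1.2058     0.2079     0.5198]
  [   0.4158     1.2786     0.6965]
  [   0.5821     0.7900     1.9751]
First solve x = (I − A)⁻¹ d = adj(I−A)·d / det(I−A); in particular x_R = (0.2000·260 + 0.6150·180 + 0.3350·110) / 0.4810 = 199.55 / 0.4810 ≈ 414.865.
Intermediate flow from M to R: z_MR = a_MR · x_R = 0.40 × 199.55 / 0.4810 = 79.82 / 0.4810 ≈ 165.9.

z_MR = 165.9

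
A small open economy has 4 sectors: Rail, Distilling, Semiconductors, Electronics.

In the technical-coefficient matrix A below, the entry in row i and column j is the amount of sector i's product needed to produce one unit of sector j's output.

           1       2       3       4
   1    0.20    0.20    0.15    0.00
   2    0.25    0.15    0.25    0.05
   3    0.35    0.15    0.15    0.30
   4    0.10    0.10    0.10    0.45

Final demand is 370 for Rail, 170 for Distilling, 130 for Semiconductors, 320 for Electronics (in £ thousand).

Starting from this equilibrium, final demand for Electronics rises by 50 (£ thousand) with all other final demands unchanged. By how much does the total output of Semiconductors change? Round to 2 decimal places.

Δx_3 = 48.57

I − A =
  [   0.80    -0.20    -0.15     0.00]
  [  -0.25     0.85    -0.25    -0.05]
  [  -0.35    -0.15     0.85    -0.30]
  [  -0.10    -0.10    -0.10     0.55]
Compute the cofactors C_ij = (−1)^(i+j)·(3×3 minor ij) of I−A; the adjugate is their transpose:
adj(I−A) = Cᵀ =
  [ 0.338750   0.104375   0.097875   0.062875]
  [ 0.171000   0.316625   0.135375   0.102625]
  [ 0.216250   0.134500   0.341500   0.198500]
  [ 0.132000   0.101000   0.104500   0.437750]
det(I−A) = Σ_j (I−A)_1j·C_1j = (0.80)(0.338750) + (-0.20)(0.171000) + (-0.15)(0.216250) + (0.00)(0.132000) = 0.2043625
(I − A)⁻¹ = adj(I−A) / det(I−A) ≈
  [   1.6576     0.5107     0.4789     0.3077]
  [   0.8367     1.5493     0.6624     0.5022]
  [   1.0582     0.6581     1.6711     0.9713]
  [   0.6459     0.4942     0.5113     2.1420]
Δx = (I − A)⁻¹ Δd with Δd having +50 in the Electronics component and 0 elsewhere.
So Δx_3 = L_34 · (+50), where L_34 = adj(I−A)_34 / det(I−A) = 0.198500 / 0.2043625.
Δx_3 = 0.198500 × (+50) / 0.2043625 = 9.925 / 0.2043625 ≈ 48.57.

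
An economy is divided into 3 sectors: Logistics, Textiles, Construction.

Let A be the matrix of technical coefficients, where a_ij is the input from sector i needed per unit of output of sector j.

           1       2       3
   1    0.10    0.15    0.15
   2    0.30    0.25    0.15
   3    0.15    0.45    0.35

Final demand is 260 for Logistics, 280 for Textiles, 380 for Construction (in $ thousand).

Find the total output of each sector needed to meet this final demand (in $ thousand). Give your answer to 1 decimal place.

I − A =
  [   0.90    -0.15    -0.15]
  [  -0.30     0.75    -0.15]
  [  -0.15    -0.45     0.65]
Cofactors of I−A, C_ij = (−1)^(i+j)·(minor ij) (rows/columns in the sector order above):
  C_11 = (0.75)(0.65) − (-0.15)(-0.45) = 0.4200
  C_12 = −[(-0.30)(0.65) − (-0.15)(-0.15)] = 0.2175
  C_13 = (-0.30)(-0.45) − (0.75)(-0.15) = 0.2475
  C_21 = −[(-0.15)(0.65) − (-0.15)(-0.45)] = 0.1650
  C_22 = (0.90)(0.65) − (-0.15)(-0.15) = 0.5625
  C_23 = −[(0.90)(-0.45) − (-0.15)(-0.15)] = 0.4275
  C_31 = (-0.15)(-0.15) − (-0.15)(0.75) = 0.1350
  C_32 = −[(0.90)(-0.15) − (-0.15)(-0.30)] = 0.1800
  C_33 = (0.90)(0.75) − (-0.15)(-0.30) = 0.6300
det(I−A) = Σ_j (I−A)_1j·C_1j = (0.90)(0.4200) + (-0.15)(0.2175) + (-0.15)(0.2475) = 0.30825
adj(I−A) = Cᵀ =
  [ 0.4200   0.1650   0.1350]
  [ 0.2175   0.5625   0.1800]
  [ 0.2475   0.4275   0.6300]
(I − A)⁻¹ = adj(I−A) / det(I−A) ≈
  [   1.3625     0.5353     0.4380]
  [   0.7056     1.8248     0.5839]
  [   0.8029     1.3869     2.0438]
x = (I − A)⁻¹ d = adj(I−A)·d / det(I−A), with det(I−A) = 0.30825:
  x_1 = (0.4200·260 + 0.1650·280 + 0.1350·380) / 0.30825 = 206.70 / 0.30825 ≈ 670.6
  x_2 = (0.2175·260 + 0.5625·280 + 0.1800·380) / 0.30825 = 282.45 / 0.30825 ≈ 916.3
  x_3 = (0.2475·260 + 0.4275·280 + 0.6300·380) / 0.30825 = 423.45 / 0.30825 ≈ 1373.7

x_1 = 670.6, x_2 = 916.3, x_3 = 1373.7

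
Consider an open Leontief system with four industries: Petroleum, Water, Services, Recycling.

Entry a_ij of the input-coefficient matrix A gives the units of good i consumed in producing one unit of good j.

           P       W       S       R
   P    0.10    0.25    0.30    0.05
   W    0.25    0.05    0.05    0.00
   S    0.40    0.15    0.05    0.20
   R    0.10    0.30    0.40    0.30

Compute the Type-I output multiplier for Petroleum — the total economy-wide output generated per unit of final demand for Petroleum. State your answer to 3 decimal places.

I − A =
  [   0.90    -0.25    -0.30    -0.05]
  [  -0.25     0.95    -0.05     0.00]
  [  -0.40    -0.15     0.95    -0.20]
  [  -0.10    -0.30    -0.40     0.70]
Compute the cofactors C_ij = (−1)^(i+j)·(3×3 minor ij) of I−A; the adjugate is their transpose:
adj(I−A) = Cᵀ =
  [ 0.547500   0.213000   0.228000   0.104250]
  [ 0.161250   0.423750   0.088750   0.036875]
  [ 0.326250   0.228750   0.546250   0.179375]
  [ 0.333750   0.342750   0.382750   0.615875]
det(I−A) = Σ_j (I−A)_1j·C_1j = (0.90)(0.547500) + (-0.25)(0.161250) + (-0.30)(0.326250) + (-0.05)(0.333750) = 0.337875
(I − A)⁻¹ = adj(I−A) / det(I−A) ≈
  [   1.6204     0.6304     0.6748     0.3085]
  [   0.4772     1.2542     0.2627     0.1091]
  [   0.9656     0.6770     1.6167     0.5309]
  [   0.9878     1.0144     1.1328     1.8228]
The output multiplier for sector j is the column-j sum of the Leontief inverse (I − A)⁻¹ = adj(I−A) / det(I−A).
Column P of adj(I−A): (0.547500, 0.161250, 0.326250, 0.333750); det(I−A) = 0.337875.
m_P = (0.547500 + 0.161250 + 0.326250 + 0.333750) / 0.337875 = 1.36875 / 0.337875 ≈ 4.051.

m_P = 4.051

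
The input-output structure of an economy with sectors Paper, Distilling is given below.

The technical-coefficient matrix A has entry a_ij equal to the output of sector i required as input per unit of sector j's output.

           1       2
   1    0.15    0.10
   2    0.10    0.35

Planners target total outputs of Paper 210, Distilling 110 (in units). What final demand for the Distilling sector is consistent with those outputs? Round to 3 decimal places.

I − A =
  [   0.85    -0.10]
  [  -0.10     0.65]
d = (I − A) x:
  d_1 = (+0.85)·210 + (-0.10)·110 = 167.500
  d_2 = (-0.10)·210 + (+0.65)·110 = 50.500

d_2 = 50.500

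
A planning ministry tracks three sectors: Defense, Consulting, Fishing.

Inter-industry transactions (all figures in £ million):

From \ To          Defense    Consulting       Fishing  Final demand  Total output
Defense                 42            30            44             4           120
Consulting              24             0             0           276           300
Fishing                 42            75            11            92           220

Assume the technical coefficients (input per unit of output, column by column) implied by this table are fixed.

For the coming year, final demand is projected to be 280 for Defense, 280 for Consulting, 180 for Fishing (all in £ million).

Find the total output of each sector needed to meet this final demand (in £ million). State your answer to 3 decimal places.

Technical coefficients a_ij = z_ij / X_j:
  a_11 = 42/120 = 0.35, a_21 = 24/120 = 0.20, a_31 = 42/120 = 0.35
  a_12 = 30/300 = 0.10, a_22 = 0/300 = 0.00, a_32 = 75/300 = 0.25
  a_13 = 44/220 = 0.20, a_23 = 0/220 = 0.00, a_33 = 11/220 = 0.05
I − A =
  [   0.65    -0.10    -0.20]
  [  -0.20     1.00     0.00]
  [  -0.35    -0.25     0.95]
Cofactors of I−A, C_ij = (−1)^(i+j)·(minor ij) (rows/columns in the sector order above):
  C_11 = (1.00)(0.95) − (0.00)(-0.25) = 0.9500
  C_12 = −[(-0.20)(0.95) − (0.00)(-0.35)] = 0.1900
  C_13 = (-0.20)(-0.25) − (1.00)(-0.35) = 0.4000
  C_21 = −[(-0.10)(0.95) − (-0.20)(-0.25)] = 0.1450
  C_22 = (0.65)(0.95) − (-0.20)(-0.35) = 0.5475
  C_23 = −[(0.65)(-0.25) − (-0.10)(-0.35)] = 0.1975
  C_31 = (-0.10)(0.00) − (-0.20)(1.00) = 0.2000
  C_32 = −[(0.65)(0.00) − (-0.20)(-0.20)] = 0.0400
  C_33 = (0.65)(1.00) − (-0.10)(-0.20) = 0.6300
det(I−A) = Σ_j (I−A)_1j·C_1j = (0.65)(0.9500) + (-0.10)(0.1900) + (-0.20)(0.4000) = 0.5185
adj(I−A) = Cᵀ =
  [ 0.9500   0.1450   0.2000]
  [ 0.1900   0.5475   0.0400]
  [ 0.4000   0.1975   0.6300]
(I − A)⁻¹ = adj(I−A) / det(I−A) ≈
  [   1.8322     0.2797     0.3857]
  [   0.3664     1.0559     0.0771]
  [   0.7715     0.3809     1.2150]
x = (I − A)⁻¹ d = adj(I−A)·d / det(I−A), with det(I−A) = 0.5185:
  x_1 = (0.9500·280 + 0.1450·280 + 0.2000·180) / 0.5185 = 342.60 / 0.5185 ≈ 660.752
  x_2 = (0.1900·280 + 0.5475·280 + 0.0400·180) / 0.5185 = 213.70 / 0.5185 ≈ 412.150
  x_3 = (0.4000·280 + 0.1975·280 + 0.6300·180) / 0.5185 = 280.70 / 0.5185 ≈ 541.369

x_1 = 660.752, x_2 = 412.150, x_3 = 541.369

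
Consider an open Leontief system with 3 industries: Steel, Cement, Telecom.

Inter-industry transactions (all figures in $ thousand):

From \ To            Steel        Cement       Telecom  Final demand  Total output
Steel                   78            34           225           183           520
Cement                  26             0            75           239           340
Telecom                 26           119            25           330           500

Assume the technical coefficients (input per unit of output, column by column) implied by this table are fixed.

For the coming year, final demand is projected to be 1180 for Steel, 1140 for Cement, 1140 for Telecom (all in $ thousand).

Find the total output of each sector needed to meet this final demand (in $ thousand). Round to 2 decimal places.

Technical coefficients a_ij = z_ij / X_j:
  a_11 = 78/520 = 0.15, a_21 = 26/520 = 0.05, a_31 = 26/520 = 0.05
  a_12 = 34/340 = 0.10, a_22 = 0/340 = 0.00, a_32 = 119/340 = 0.35
  a_13 = 225/500 = 0.45, a_23 = 75/500 = 0.15, a_33 = 25/500 = 0.05
I − A =
  [   0.85    -0.10    -0.45]
  [  -0.05     1.00    -0.15]
  [  -0.05    -0.35     0.95]
Cofactors of I−A, C_ij = (−1)^(i+j)·(minor ij) (rows/columns in the sector order above):
  C_11 = (1.00)(0.95) − (-0.15)(-0.35) = 0.8975
  C_12 = −[(-0.05)(0.95) − (-0.15)(-0.05)] = 0.0550
  C_13 = (-0.05)(-0.35) − (1.00)(-0.05) = 0.0675
  C_21 = −[(-0.10)(0.95) − (-0.45)(-0.35)] = 0.2525
  C_22 = (0.85)(0.95) − (-0.45)(-0.05) = 0.7850
  C_23 = −[(0.85)(-0.35) − (-0.10)(-0.05)] = 0.3025
  C_31 = (-0.10)(-0.15) − (-0.45)(1.00) = 0.4650
  C_32 = −[(0.85)(-0.15) − (-0.45)(-0.05)] = 0.1500
  C_33 = (0.85)(1.00) − (-0.10)(-0.05) = 0.8450
det(I−A) = Σ_j (I−A)_1j·C_1j = (0.85)(0.8975) + (-0.10)(0.0550) + (-0.45)(0.0675) = 0.7270
adj(I−A) = Cᵀ =
  [ 0.8975   0.2525   0.4650]
  [ 0.0550   0.7850   0.1500]
  [ 0.0675   0.3025   0.8450]
(I − A)⁻¹ = adj(I−A) / det(I−A) ≈
  [   1.2345     0.3473     0.6396]
  [   0.0757     1.0798     0.2063]
  [   0.0928     0.4161     1.1623]
x = (I − A)⁻¹ d = adj(I−A)·d / det(I−A), with det(I−A) = 0.7270:
  x_1 = (0.8975·1180 + 0.2525·1140 + 0.4650·1140) / 0.7270 = 1877.00 / 0.7270 ≈ 2581.84
  x_2 = (0.0550·1180 + 0.7850·1140 + 0.1500·1140) / 0.7270 = 1130.80 / 0.7270 ≈ 1555.43
  x_3 = (0.0675·1180 + 0.3025·1140 + 0.8450·1140) / 0.7270 = 1387.80 / 0.7270 ≈ 1908.94

x_1 = 2581.84, x_2 = 1555.43, x_3 = 1908.94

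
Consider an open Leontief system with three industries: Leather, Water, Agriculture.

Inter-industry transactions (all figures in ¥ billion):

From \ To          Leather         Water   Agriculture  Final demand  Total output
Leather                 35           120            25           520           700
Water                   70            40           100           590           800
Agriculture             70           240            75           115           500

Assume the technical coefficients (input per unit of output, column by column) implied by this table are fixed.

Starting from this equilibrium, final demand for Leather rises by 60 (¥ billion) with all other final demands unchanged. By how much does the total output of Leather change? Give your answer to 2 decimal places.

Technical coefficients a_ij = z_ij / X_j:
  a_LL = 35/700 = 0.05, a_WL = 70/700 = 0.10, a_AL = 70/700 = 0.10
  a_LW = 120/800 = 0.15, a_WW = 40/800 = 0.05, a_AW = 240/800 = 0.30
  a_LA = 25/500 = 0.05, a_WA = 100/500 = 0.20, a_AA = 75/500 = 0.15
I − A =
  [   0.95    -0.15    -0.05]
  [  -0.10     0.95    -0.20]
  [  -0.10    -0.30     0.85]
Cofactors of I−A, C_ij = (−1)^(i+j)·(minor ij) (rows/columns in the sector order above):
  C_11 = (0.95)(0.85) − (-0.20)(-0.30) = 0.7475
  C_12 = −[(-0.10)(0.85) − (-0.20)(-0.10)] = 0.1050
  C_13 = (-0.10)(-0.30) − (0.95)(-0.10) = 0.1250
  C_21 = −[(-0.15)(0.85) − (-0.05)(-0.30)] = 0.1425
  C_22 = (0.95)(0.85) − (-0.05)(-0.10) = 0.8025
  C_23 = −[(0.95)(-0.30) − (-0.15)(-0.10)] = 0.3000
  C_31 = (-0.15)(-0.20) − (-0.05)(0.95) = 0.0775
  C_32 = −[(0.95)(-0.20) − (-0.05)(-0.10)] = 0.1950
  C_33 = (0.95)(0.95) − (-0.15)(-0.10) = 0.8875
det(I−A) = Σ_j (I−A)_1j·C_1j = (0.95)(0.7475) + (-0.15)(0.1050) + (-0.05)(0.1250) = 0.688125
adj(I−A) = Cᵀ =
  [ 0.7475   0.1425   0.0775]
  [ 0.1050   0.8025   0.1950]
  [ 0.1250   0.3000   0.8875]
(I − A)⁻¹ = adj(I−A) / det(I−A) ≈
  [   1.0863     0.2071     0.1126]
  [   0.1526     1.1662     0.2834]
  [   0.1817     0.4360     1.2897]
Δx = (I − A)⁻¹ Δd with Δd having +60 in the Leather component and 0 elsewhere.
So Δx_L = L_LL · (+60), where L_LL = adj(I−A)_LL / det(I−A) = 0.7475 / 0.688125.
Δx_L = 0.7475 × (+60) / 0.688125 = 44.85 / 0.688125 ≈ 65.18.

Δx_L = 65.18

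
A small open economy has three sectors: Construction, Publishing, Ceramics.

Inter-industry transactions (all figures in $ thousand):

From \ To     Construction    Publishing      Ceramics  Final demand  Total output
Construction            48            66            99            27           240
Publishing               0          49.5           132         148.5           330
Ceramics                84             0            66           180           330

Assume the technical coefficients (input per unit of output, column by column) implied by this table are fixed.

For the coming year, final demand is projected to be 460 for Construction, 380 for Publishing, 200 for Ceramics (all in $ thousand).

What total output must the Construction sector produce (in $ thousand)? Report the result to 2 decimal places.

x_1 = 1032.45

Technical coefficients a_ij = z_ij / X_j:
  a_11 = 48/240 = 0.20, a_21 = 0/240 = 0.00, a_31 = 84/240 = 0.35
  a_12 = 66/330 = 0.20, a_22 = 49.5/330 = 0.15, a_32 = 0/330 = 0.00
  a_13 = 99/330 = 0.30, a_23 = 132/330 = 0.40, a_33 = 66/330 = 0.20
I − A =
  [   0.80    -0.20    -0.30]
  [   0.00     0.85    -0.40]
  [  -0.35     0.00     0.80]
Cofactors of I−A, C_ij = (−1)^(i+j)·(minor ij) (rows/columns in the sector order above):
  C_11 = (0.85)(0.80) − (-0.40)(0.00) = 0.6800
  C_12 = −[(0.00)(0.80) − (-0.40)(-0.35)] = 0.1400
  C_13 = (0.00)(0.00) − (0.85)(-0.35) = 0.2975
  C_21 = −[(-0.20)(0.80) − (-0.30)(0.00)] = 0.1600
  C_22 = (0.80)(0.80) − (-0.30)(-0.35) = 0.5350
  C_23 = −[(0.80)(0.00) − (-0.20)(-0.35)] = 0.0700
  C_31 = (-0.20)(-0.40) − (-0.30)(0.85) = 0.3350
  C_32 = −[(0.80)(-0.40) − (-0.30)(0.00)] = 0.3200
  C_33 = (0.80)(0.85) − (-0.20)(0.00) = 0.6800
det(I−A) = Σ_j (I−A)_1j·C_1j = (0.80)(0.6800) + (-0.20)(0.1400) + (-0.30)(0.2975) = 0.42675
adj(I−A) = Cᵀ =
  [ 0.6800   0.1600   0.3350]
  [ 0.1400   0.5350   0.3200]
  [ 0.2975   0.0700   0.6800]
(I − A)⁻¹ = adj(I−A) / det(I−A) ≈
  [   1.5934     0.3749     0.7850]
  [   0.3281     1.2537     0.7499]
  [   0.6971     0.1640     1.5934]
x = (I − A)⁻¹ d = adj(I−A)·d / det(I−A), with det(I−A) = 0.42675:
  x_1 = (0.6800·460 + 0.1600·380 + 0.3350·200) / 0.42675 = 440.60 / 0.42675 ≈ 1032.45
  x_2 = (0.1400·460 + 0.5350·380 + 0.3200·200) / 0.42675 = 331.70 / 0.42675 ≈ 777.27
  x_3 = (0.2975·460 + 0.0700·380 + 0.6800·200) / 0.42675 = 299.45 / 0.42675 ≈ 701.70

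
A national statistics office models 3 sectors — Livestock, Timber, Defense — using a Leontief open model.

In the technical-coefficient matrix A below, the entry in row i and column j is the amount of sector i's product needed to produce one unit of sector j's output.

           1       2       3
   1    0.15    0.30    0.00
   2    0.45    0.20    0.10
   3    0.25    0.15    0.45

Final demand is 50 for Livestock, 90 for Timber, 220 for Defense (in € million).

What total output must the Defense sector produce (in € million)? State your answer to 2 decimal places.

x_3 = 542.04

I − A =
  [   0.85    -0.30     0.00]
  [  -0.45     0.80    -0.10]
  [  -0.25    -0.15     0.55]
Cofactors of I−A, C_ij = (−1)^(i+j)·(minor ij) (rows/columns in the sector order above):
  C_11 = (0.80)(0.55) − (-0.10)(-0.15) = 0.4250
  C_12 = −[(-0.45)(0.55) − (-0.10)(-0.25)] = 0.2725
  C_13 = (-0.45)(-0.15) − (0.80)(-0.25) = 0.2675
  C_21 = −[(-0.30)(0.55) − (0.00)(-0.15)] = 0.1650
  C_22 = (0.85)(0.55) − (0.00)(-0.25) = 0.4675
  C_23 = −[(0.85)(-0.15) − (-0.30)(-0.25)] = 0.2025
  C_31 = (-0.30)(-0.10) − (0.00)(0.80) = 0.0300
  C_32 = −[(0.85)(-0.10) − (0.00)(-0.45)] = 0.0850
  C_33 = (0.85)(0.80) − (-0.30)(-0.45) = 0.5450
det(I−A) = Σ_j (I−A)_1j·C_1j = (0.85)(0.4250) + (-0.30)(0.2725) + (0.00)(0.2675) = 0.2795
adj(I−A) = Cᵀ =
  [ 0.4250   0.1650   0.0300]
  [ 0.2725   0.4675   0.0850]
  [ 0.2675   0.2025   0.5450]
(I − A)⁻¹ = adj(I−A) / det(I−A) ≈
  [   1.5206     0.5903     0.1073]
  [   0.9750     1.6726     0.3041]
  [   0.9571     0.7245     1.9499]
x = (I − A)⁻¹ d = adj(I−A)·d / det(I−A), with det(I−A) = 0.2795:
  x_1 = (0.4250·50 + 0.1650·90 + 0.0300·220) / 0.2795 = 42.70 / 0.2795 ≈ 152.77
  x_2 = (0.2725·50 + 0.4675·90 + 0.0850·220) / 0.2795 = 74.40 / 0.2795 ≈ 266.19
  x_3 = (0.2675·50 + 0.2025·90 + 0.5450·220) / 0.2795 = 151.50 / 0.2795 ≈ 542.04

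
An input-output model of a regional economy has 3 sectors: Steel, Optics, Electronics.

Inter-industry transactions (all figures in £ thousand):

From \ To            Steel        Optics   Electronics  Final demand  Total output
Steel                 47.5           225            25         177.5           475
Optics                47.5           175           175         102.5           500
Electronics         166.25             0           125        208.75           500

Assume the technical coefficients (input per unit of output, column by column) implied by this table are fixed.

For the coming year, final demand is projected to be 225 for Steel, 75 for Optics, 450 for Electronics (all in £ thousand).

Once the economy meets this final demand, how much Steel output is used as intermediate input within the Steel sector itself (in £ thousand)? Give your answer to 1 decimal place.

z_SS = 65.1

Technical coefficients a_ij = z_ij / X_j:
  a_SS = 47.5/475 = 0.10, a_OS = 47.5/475 = 0.10, a_ES = 166.25/475 = 0.35
  a_SO = 225/500 = 0.45, a_OO = 175/500 = 0.35, a_EO = 0/500 = 0.00
  a_SE = 25/500 = 0.05, a_OE = 175/500 = 0.35, a_EE = 125/500 = 0.25
I − A =
  [   0.90    -0.45    -0.05]
  [  -0.10     0.65    -0.35]
  [  -0.35     0.00     0.75]
Cofactors of I−A, C_ij = (−1)^(i+j)·(minor ij) (rows/columns in the sector order above):
  C_11 = (0.65)(0.75) − (-0.35)(0.00) = 0.4875
  C_12 = −[(-0.10)(0.75) − (-0.35)(-0.35)] = 0.1975
  C_13 = (-0.10)(0.00) − (0.65)(-0.35) = 0.2275
  C_21 = −[(-0.45)(0.75) − (-0.05)(0.00)] = 0.3375
  C_22 = (0.90)(0.75) − (-0.05)(-0.35) = 0.6575
  C_23 = −[(0.90)(0.00) − (-0.45)(-0.35)] = 0.1575
  C_31 = (-0.45)(-0.35) − (-0.05)(0.65) = 0.1900
  C_32 = −[(0.90)(-0.35) − (-0.05)(-0.10)] = 0.3200
  C_33 = (0.90)(0.65) − (-0.45)(-0.10) = 0.5400
det(I−A) = Σ_j (I−A)_1j·C_1j = (0.90)(0.4875) + (-0.45)(0.1975) + (-0.05)(0.2275) = 0.3385
adj(I−A) = Cᵀ =
  [ 0.4875   0.3375   0.1900]
  [ 0.1975   0.6575   0.3200]
  [ 0.2275   0.1575   0.5400]
(I − A)⁻¹ = adj(I−A) / det(I−A) ≈
  [   1.4402     0.9970     0.5613]
  [   0.5835     1.9424     0.9453]
  [   0.6721     0.4653     1.5953]
First solve x = (I − A)⁻¹ d = adj(I−A)·d / det(I−A); in particular x_S = (0.4875·225 + 0.3375·75 + 0.1900·450) / 0.3385 = 220.50 / 0.3385 ≈ 651.403.
Intermediate flow from S to S: z_SS = a_SS · x_S = 0.10 × 220.50 / 0.3385 = 22.05 / 0.3385 ≈ 65.1.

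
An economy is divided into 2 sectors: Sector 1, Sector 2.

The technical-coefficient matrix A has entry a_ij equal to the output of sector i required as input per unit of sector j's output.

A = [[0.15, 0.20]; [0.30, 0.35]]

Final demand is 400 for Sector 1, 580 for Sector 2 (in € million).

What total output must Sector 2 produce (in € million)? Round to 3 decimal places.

x_2 = 1244.670

I − A =
  [   0.85    -0.20]
  [  -0.30     0.65]
det(I−A) = (0.85)(0.65) − (-0.20)(-0.30) = 0.4925
adj(I−A) = [[0.65, 0.20], [0.30, 0.85]]
(I − A)⁻¹ = adj(I−A) / det(I−A) ≈
  [   1.3198     0.4061]
  [   0.6091     1.7259]
x = (I − A)⁻¹ d = adj(I−A)·d / det(I−A), with det(I−A) = 0.4925:
  x_1 = (0.65·400 + 0.20·580) / 0.4925 = 376.00 / 0.4925 ≈ 763.452
  x_2 = (0.30·400 + 0.85·580) / 0.4925 = 613.00 / 0.4925 ≈ 1244.670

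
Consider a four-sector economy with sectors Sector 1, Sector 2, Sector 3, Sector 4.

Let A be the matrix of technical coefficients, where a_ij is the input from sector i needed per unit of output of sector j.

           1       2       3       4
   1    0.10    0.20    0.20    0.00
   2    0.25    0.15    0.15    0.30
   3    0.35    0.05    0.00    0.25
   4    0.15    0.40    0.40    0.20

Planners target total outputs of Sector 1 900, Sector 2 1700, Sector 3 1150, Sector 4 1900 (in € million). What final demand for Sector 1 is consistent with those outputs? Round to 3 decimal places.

d_1 = 240.000

I − A =
  [   0.90    -0.20    -0.20     0.00]
  [  -0.25     0.85    -0.15    -0.30]
  [  -0.35    -0.05     1.00    -0.25]
  [  -0.15    -0.40    -0.40     0.80]
d = (I − A) x:
  d_1 = (+0.90)·900 + (-0.20)·1700 + (-0.20)·1150 + (+0.00)·1900 = 240.000
  d_2 = (-0.25)·900 + (+0.85)·1700 + (-0.15)·1150 + (-0.30)·1900 = 477.500
  d_3 = (-0.35)·900 + (-0.05)·1700 + (+1.00)·1150 + (-0.25)·1900 = 275.000
  d_4 = (-0.15)·900 + (-0.40)·1700 + (-0.40)·1150 + (+0.80)·1900 = 245.000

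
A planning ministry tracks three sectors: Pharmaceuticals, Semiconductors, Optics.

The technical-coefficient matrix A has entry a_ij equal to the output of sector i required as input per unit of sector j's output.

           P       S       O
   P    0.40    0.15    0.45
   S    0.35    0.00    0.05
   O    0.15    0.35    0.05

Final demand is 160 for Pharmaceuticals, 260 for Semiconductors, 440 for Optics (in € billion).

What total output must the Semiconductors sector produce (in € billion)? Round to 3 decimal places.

x_S = 693.359

I − A =
  [   0.60    -0.15    -0.45]
  [  -0.35     1.00    -0.05]
  [  -0.15    -0.35     0.95]
Cofactors of I−A, C_ij = (−1)^(i+j)·(minor ij) (rows/columns in the sector order above):
  C_11 = (1.00)(0.95) − (-0.05)(-0.35) = 0.9325
  C_12 = −[(-0.35)(0.95) − (-0.05)(-0.15)] = 0.3400
  C_13 = (-0.35)(-0.35) − (1.00)(-0.15) = 0.2725
  C_21 = −[(-0.15)(0.95) − (-0.45)(-0.35)] = 0.3000
  C_22 = (0.60)(0.95) − (-0.45)(-0.15) = 0.5025
  C_23 = −[(0.60)(-0.35) − (-0.15)(-0.15)] = 0.2325
  C_31 = (-0.15)(-0.05) − (-0.45)(1.00) = 0.4575
  C_32 = −[(0.60)(-0.05) − (-0.45)(-0.35)] = 0.1875
  C_33 = (0.60)(1.00) − (-0.15)(-0.35) = 0.5475
det(I−A) = Σ_j (I−A)_1j·C_1j = (0.60)(0.9325) + (-0.15)(0.3400) + (-0.45)(0.2725) = 0.385875
adj(I−A) = Cᵀ =
  [ 0.9325   0.3000   0.4575]
  [ 0.3400   0.5025   0.1875]
  [ 0.2725   0.2325   0.5475]
(I − A)⁻¹ = adj(I−A) / det(I−A) ≈
  [   2.4166     0.7775     1.1856]
  [   0.8811     1.3022     0.4859]
  [   0.7062     0.6025     1.4189]
x = (I − A)⁻¹ d = adj(I−A)·d / det(I−A), with det(I−A) = 0.385875:
  x_P = (0.9325·160 + 0.3000·260 + 0.4575·440) / 0.385875 = 428.50 / 0.385875 ≈ 1110.463
  x_S = (0.3400·160 + 0.5025·260 + 0.1875·440) / 0.385875 = 267.55 / 0.385875 ≈ 693.359
  x_O = (0.2725·160 + 0.2325·260 + 0.5475·440) / 0.385875 = 344.95 / 0.385875 ≈ 893.942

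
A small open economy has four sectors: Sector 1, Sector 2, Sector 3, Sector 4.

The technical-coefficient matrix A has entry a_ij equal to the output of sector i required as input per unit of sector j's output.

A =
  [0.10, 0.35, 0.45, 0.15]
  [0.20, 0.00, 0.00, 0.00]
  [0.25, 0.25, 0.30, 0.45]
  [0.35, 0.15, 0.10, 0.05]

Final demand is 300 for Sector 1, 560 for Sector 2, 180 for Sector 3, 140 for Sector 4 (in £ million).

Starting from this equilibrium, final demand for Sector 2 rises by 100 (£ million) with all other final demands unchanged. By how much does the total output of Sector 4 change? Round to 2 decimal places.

I − A =
  [   0.90    -0.35    -0.45    -0.15]
  [  -0.20     1.00     0.00     0.00]
  [  -0.25    -0.25     0.70    -0.45]
  [  -0.35    -0.15    -0.10     0.95]
Compute the cofactors C_ij = (−1)^(i+j)·(3×3 minor ij) of I−A; the adjugate is their transpose:
adj(I−A) = Cᵀ =
  [ 0.62000   0.37375   0.44250   0.30750]
  [ 0.12400   0.33975   0.08850   0.06150]
  [ 0.45600   0.40525   0.73150   0.41850]
  [ 0.29600   0.23400   0.25400   0.44600]
det(I−A) = Σ_j (I−A)_1j·C_1j = (0.90)(0.62000) + (-0.35)(0.12400) + (-0.45)(0.45600) + (-0.15)(0.29600) = 0.2650
(I − A)⁻¹ = adj(I−A) / det(I−A) ≈
  [   2.3396     1.4104     1.6698     1.1604]
  [   0.4679     1.2821     0.3340     0.2321]
  [   1.7208     1.5292     2.7604     1.5792]
  [   1.1170     0.8830     0.9585     1.6830]
Δx = (I − A)⁻¹ Δd with Δd having +100 in the Sector 2 component and 0 elsewhere.
So Δx_4 = L_42 · (+100), where L_42 = adj(I−A)_42 / det(I−A) = 0.23400 / 0.2650.
Δx_4 = 0.23400 × (+100) / 0.2650 = 23.40 / 0.2650 ≈ 88.30.

Δx_4 = 88.30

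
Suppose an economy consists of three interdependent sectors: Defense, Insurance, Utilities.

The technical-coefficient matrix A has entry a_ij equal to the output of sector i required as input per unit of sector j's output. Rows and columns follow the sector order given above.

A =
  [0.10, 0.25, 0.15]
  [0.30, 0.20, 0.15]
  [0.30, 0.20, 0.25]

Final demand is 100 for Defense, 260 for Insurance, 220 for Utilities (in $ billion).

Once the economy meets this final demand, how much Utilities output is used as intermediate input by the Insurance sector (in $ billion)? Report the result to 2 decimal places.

z_32 = 115.06

I − A =
  [   0.90    -0.25    -0.15]
  [  -0.30     0.80    -0.15]
  [  -0.30    -0.20     0.75]
Cofactors of I−A, C_ij = (−1)^(i+j)·(minor ij) (rows/columns in the sector order above):
  C_11 = (0.80)(0.75) − (-0.15)(-0.20) = 0.5700
  C_12 = −[(-0.30)(0.75) − (-0.15)(-0.30)] = 0.2700
  C_13 = (-0.30)(-0.20) − (0.80)(-0.30) = 0.3000
  C_21 = −[(-0.25)(0.75) − (-0.15)(-0.20)] = 0.2175
  C_22 = (0.90)(0.75) − (-0.15)(-0.30) = 0.6300
  C_23 = −[(0.90)(-0.20) − (-0.25)(-0.30)] = 0.2550
  C_31 = (-0.25)(-0.15) − (-0.15)(0.80) = 0.1575
  C_32 = −[(0.90)(-0.15) − (-0.15)(-0.30)] = 0.1800
  C_33 = (0.90)(0.80) − (-0.25)(-0.30) = 0.6450
det(I−A) = Σ_j (I−A)_1j·C_1j = (0.90)(0.5700) + (-0.25)(0.2700) + (-0.15)(0.3000) = 0.4005
adj(I−A) = Cᵀ =
  [ 0.5700   0.2175   0.1575]
  [ 0.2700   0.6300   0.1800]
  [ 0.3000   0.2550   0.6450]
(I − A)⁻¹ = adj(I−A) / det(I−A) ≈
  [   1.4232     0.5431     0.3933]
  [   0.6742     1.5730     0.4494]
  [   0.7491     0.6367     1.6105]
First solve x = (I − A)⁻¹ d = adj(I−A)·d / det(I−A); in particular x_2 = (0.2700·100 + 0.6300·260 + 0.1800·220) / 0.4005 = 230.40 / 0.4005 ≈ 575.2809.
Intermediate flow from 3 to 2: z_32 = a_32 · x_2 = 0.20 × 230.40 / 0.4005 = 46.08 / 0.4005 ≈ 115.06.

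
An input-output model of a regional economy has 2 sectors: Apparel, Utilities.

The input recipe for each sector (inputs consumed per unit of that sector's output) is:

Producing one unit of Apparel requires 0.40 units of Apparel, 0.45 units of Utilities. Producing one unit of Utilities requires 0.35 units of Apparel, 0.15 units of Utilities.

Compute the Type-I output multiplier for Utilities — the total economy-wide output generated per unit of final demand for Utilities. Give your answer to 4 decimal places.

m_U = 2.6950

I − A =
  [   0.60    -0.35]
  [  -0.45     0.85]
det(I−A) = (0.60)(0.85) − (-0.35)(-0.45) = 0.3525
adj(I−A) = [[0.85, 0.35], [0.45, 0.60]]
(I − A)⁻¹ = adj(I−A) / det(I−A) ≈
  [   2.41135     0.99291]
  [   1.27660     1.70213]
The output multiplier for sector j is the column-j sum of the Leontief inverse (I − A)⁻¹ = adj(I−A) / det(I−A).
Column U of adj(I−A): (0.35, 0.60); det(I−A) = 0.3525.
m_U = (0.35 + 0.60) / 0.3525 = 0.95 / 0.3525 ≈ 2.6950.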